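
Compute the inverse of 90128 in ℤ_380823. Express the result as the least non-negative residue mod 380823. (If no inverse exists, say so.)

Apply the Euclidean algorithm to 380823 and 90128:
380823 = 4·90128 + 20311
90128 = 4·20311 + 8884
20311 = 2·8884 + 2543
8884 = 3·2543 + 1255
2543 = 2·1255 + 33
1255 = 38·33 + 1
33 = 33·1 + 0
gcd = 1, so the inverse exists. Back-substitute:
1 = 1255 − 38·33
1 = −38·2543 + 77·1255
1 = 77·8884 − 269·2543
1 = −269·20311 + 615·8884
1 = 615·90128 − 2729·20311
1 = −2729·380823 + 11531·90128
So 90128·11531 ≡ 1 (mod 380823).

11531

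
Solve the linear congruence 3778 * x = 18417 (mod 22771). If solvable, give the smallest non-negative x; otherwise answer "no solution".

18382

First find gcd(3778, 22771):
22771 = 6·3778 + 103
3778 = 36·103 + 70
103 = 1·70 + 33
70 = 2·33 + 4
33 = 8·4 + 1
4 = 4·1 + 0
gcd = 1, so a unique solution mod 22771 exists.
Back-substitute for the Bézout coefficients:
1 = 33 − 8·4
1 = −8·70 + 17·33
1 = 17·103 − 25·70
1 = −25·3778 + 917·103
1 = 917·22771 − 5527·3778
So 3778·(-5527) ≡ 1 (mod 22771), giving 3778⁻¹ ≡ 17244.
x ≡ 3778⁻¹·18417 ≡ 17244·18417 ≡ 18382 (mod 22771).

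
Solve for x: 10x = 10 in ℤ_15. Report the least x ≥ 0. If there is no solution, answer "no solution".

First find gcd(10, 15):
15 = 1×10 + 5
10 = 2×5 + 0
gcd = 5 and 5 | 10, so solutions exist. Divide through by 5: 2x ≡ 2 (mod 3).
Now find 2⁻¹ mod 3:
3 = 1·2 + 1
2 = 2·1 + 0
Back-substitute:
1 = 3 − 2
So 2·(-1) ≡ 1 (mod 3), i.e. 2⁻¹ ≡ 2.
Then x ≡ 2·2 ≡ 1 (mod 3); the smallest non-negative solution is x = 1.

1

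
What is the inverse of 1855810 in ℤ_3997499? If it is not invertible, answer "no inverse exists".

no inverse exists

Euclidean algorithm on 3997499, 1855810:
3997499 = 2*1855810 + 285879
1855810 = 6*285879 + 140536
285879 = 2*140536 + 4807
140536 = 29*4807 + 1133
4807 = 4*1133 + 275
1133 = 4*275 + 33
275 = 8*33 + 11
33 = 3*11 + 0
Since gcd = 11 > 1, 1855810 is not a unit mod 3997499.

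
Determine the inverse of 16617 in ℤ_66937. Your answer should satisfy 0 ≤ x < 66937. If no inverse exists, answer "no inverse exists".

28830

Run Euclid on (66937, 16617):
66937 = 4*16617 + 469
16617 = 35*469 + 202
469 = 2*202 + 65
202 = 3*65 + 7
65 = 9*7 + 2
7 = 3*2 + 1
2 = 2*1 + 0
gcd = 1, so the inverse exists. Back-substitute:
1 = 7 − 3·2
1 = −3·65 + 28·7
1 = 28·202 − 87·65
1 = −87·469 + 202·202
1 = 202·16617 − 7157·469
1 = −7157·66937 + 28830·16617
So 16617·28830 ≡ 1 (mod 66937).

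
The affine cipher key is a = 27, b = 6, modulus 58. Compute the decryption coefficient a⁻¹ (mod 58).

43

Apply the Euclidean algorithm to 58 and 27:
58 = 2·27 + 4
27 = 6·4 + 3
4 = 1·3 + 1
3 = 3·1 + 0
Since gcd(27, 58) = 1, back-substitute to write 1 as a combination:
1 = 4 − 3
1 = −27 + 7·4
1 = 7·58 − 15·27
Hence 27⁻¹ ≡ -15 ≡ 43 (mod 58).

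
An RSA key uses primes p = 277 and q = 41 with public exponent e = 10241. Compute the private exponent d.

φ(n) = (p−1)(q−1) = 276·40 = 11040.
Need d with 10241·d ≡ 1 (mod 11040). Apply the extended Euclidean algorithm:
11040 = 1×10241 + 799
10241 = 12×799 + 653
799 = 1×653 + 146
653 = 4×146 + 69
146 = 2×69 + 8
69 = 8×8 + 5
8 = 1×5 + 3
5 = 1×3 + 2
3 = 1×2 + 1
2 = 2×1 + 0
Back-substitute:
1 = 3 − 2
1 = −5 + 2·3
1 = 2·8 − 3·5
1 = −3·69 + 26·8
1 = 26·146 − 55·69
1 = −55·653 + 246·146
1 = 246·799 − 301·653
1 = −301·10241 + 3858·799
1 = 3858·11040 − 4159·10241
So 10241·(-4159) ≡ 1 (mod 11040), hence d ≡ -4159 ≡ 6881 (mod 11040).

6881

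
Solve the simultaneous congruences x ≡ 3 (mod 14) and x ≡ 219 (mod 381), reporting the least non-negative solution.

Write x = 3 + 14·k. Then 14·k ≡ 219 − 3 ≡ 216 (mod 381).
Need 14⁻¹ mod 381. Extended Euclid on (381, 14):
381 = 27×14 + 3
14 = 4×3 + 2
3 = 1×2 + 1
2 = 2×1 + 0
Back-substitute:
1 = 3 − 2
1 = −14 + 5·3
1 = 5·381 − 136·14
14⁻¹ ≡ 245 (mod 381), so k ≡ 245·216 ≡ 342 (mod 381).
x = 3 + 14·342 = 4791.

4791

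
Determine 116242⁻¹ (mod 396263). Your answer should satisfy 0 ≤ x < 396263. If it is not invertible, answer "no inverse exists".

Euclidean algorithm on 396263, 116242:
396263 = 3·116242 + 47537
116242 = 2·47537 + 21168
47537 = 2·21168 + 5201
21168 = 4·5201 + 364
5201 = 14·364 + 105
364 = 3·105 + 49
105 = 2·49 + 7
49 = 7·7 + 0
The gcd is 7, not 1, hence no inverse exists.

no inverse exists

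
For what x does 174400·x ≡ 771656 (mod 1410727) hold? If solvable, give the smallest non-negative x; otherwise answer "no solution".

First find gcd(174400, 1410727):
1410727 = 8·174400 + 15527
174400 = 11·15527 + 3603
15527 = 4·3603 + 1115
3603 = 3·1115 + 258
1115 = 4·258 + 83
258 = 3·83 + 9
83 = 9·9 + 2
9 = 4·2 + 1
2 = 2·1 + 0
gcd = 1, so a unique solution mod 1410727 exists.
Back-substitute for the Bézout coefficients:
1 = 9 − 4·2
1 = −4·83 + 37·9
1 = 37·258 − 115·83
1 = −115·1115 + 497·258
1 = 497·3603 − 1606·1115
1 = −1606·15527 + 6921·3603
1 = 6921·174400 − 77737·15527
1 = −77737·1410727 + 628817·174400
So 174400·(628817) ≡ 1 (mod 1410727), giving 174400⁻¹ ≡ 628817.
x ≡ 174400⁻¹·771656 ≡ 628817·771656 ≡ 984213 (mod 1410727).

984213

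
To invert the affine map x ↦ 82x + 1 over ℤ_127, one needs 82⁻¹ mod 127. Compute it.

79

Extended Euclidean algorithm:
127 = 1*82 + 45
82 = 1*45 + 37
45 = 1*37 + 8
37 = 4*8 + 5
8 = 1*5 + 3
5 = 1*3 + 2
3 = 1*2 + 1
2 = 2*1 + 0
gcd = 1, so the inverse exists. Back-substitute:
1 = 3 − 2
1 = −5 + 2·3
1 = 2·8 − 3·5
1 = −3·37 + 14·8
1 = 14·45 − 17·37
1 = −17·82 + 31·45
1 = 31·127 − 48·82
Thus 82·(-48) ≡ 1 (mod 127); reducing, -48 mod 127 = 79.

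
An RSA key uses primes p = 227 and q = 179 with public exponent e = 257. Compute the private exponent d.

2661

φ(n) = (p−1)(q−1) = 226·178 = 40228.
Need d with 257·d ≡ 1 (mod 40228). Apply the extended Euclidean algorithm:
40228 = 156*257 + 136
257 = 1*136 + 121
136 = 1*121 + 15
121 = 8*15 + 1
15 = 15*1 + 0
Back-substitute:
1 = 121 − 8·15
1 = −8·136 + 9·121
1 = 9·257 − 17·136
1 = −17·40228 + 2661·257
So 257·2661 ≡ 1 (mod 40228), hence d = 2661.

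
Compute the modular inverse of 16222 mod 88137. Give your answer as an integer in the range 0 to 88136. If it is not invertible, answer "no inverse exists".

19717

Run Euclid on (88137, 16222):
88137 = 5×16222 + 7027
16222 = 2×7027 + 2168
7027 = 3×2168 + 523
2168 = 4×523 + 76
523 = 6×76 + 67
76 = 1×67 + 9
67 = 7×9 + 4
9 = 2×4 + 1
4 = 4×1 + 0
gcd = 1, so the inverse exists. Back-substitute:
1 = 9 − 2·4
1 = −2·67 + 15·9
1 = 15·76 − 17·67
1 = −17·523 + 117·76
1 = 117·2168 − 485·523
1 = −485·7027 + 1572·2168
1 = 1572·16222 − 3629·7027
1 = −3629·88137 + 19717·16222
So 16222·19717 ≡ 1 (mod 88137).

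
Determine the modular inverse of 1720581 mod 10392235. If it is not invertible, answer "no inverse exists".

3913886

Apply the Euclidean algorithm to 10392235 and 1720581:
10392235 = 6×1720581 + 68749
1720581 = 25×68749 + 1856
68749 = 37×1856 + 77
1856 = 24×77 + 8
77 = 9×8 + 5
8 = 1×5 + 3
5 = 1×3 + 2
3 = 1×2 + 1
2 = 2×1 + 0
Since gcd(1720581, 10392235) = 1, back-substitute to write 1 as a combination:
1 = 3 − 2
1 = −5 + 2·3
1 = 2·8 − 3·5
1 = −3·77 + 29·8
1 = 29·1856 − 699·77
1 = −699·68749 + 25892·1856
1 = 25892·1720581 − 647999·68749
1 = −647999·10392235 + 3913886·1720581
So 1720581·3913886 ≡ 1 (mod 10392235).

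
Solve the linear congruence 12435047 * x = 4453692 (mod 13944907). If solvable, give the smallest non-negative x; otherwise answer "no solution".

First find gcd(12435047, 13944907):
13944907 = 1·12435047 + 1509860
12435047 = 8·1509860 + 356167
1509860 = 4·356167 + 85192
356167 = 4·85192 + 15399
85192 = 5·15399 + 8197
15399 = 1·8197 + 7202
8197 = 1·7202 + 995
7202 = 7·995 + 237
995 = 4·237 + 47
237 = 5·47 + 2
47 = 23·2 + 1
2 = 2·1 + 0
gcd = 1, so a unique solution mod 13944907 exists.
Back-substitute for the Bézout coefficients:
1 = 47 − 23·2
1 = −23·237 + 116·47
1 = 116·995 − 487·237
1 = −487·7202 + 3525·995
1 = 3525·8197 − 4012·7202
1 = −4012·15399 + 7537·8197
1 = 7537·85192 − 41697·15399
1 = −41697·356167 + 174325·85192
1 = 174325·1509860 − 738997·356167
1 = −738997·12435047 + 6086301·1509860
1 = 6086301·13944907 − 6825298·12435047
So 12435047·(-6825298) ≡ 1 (mod 13944907), giving 12435047⁻¹ ≡ 7119609.
x ≡ 12435047⁻¹·4453692 ≡ 7119609·4453692 ≡ 2533920 (mod 13944907).

2533920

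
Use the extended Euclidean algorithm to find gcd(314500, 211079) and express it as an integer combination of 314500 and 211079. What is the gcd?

1

Repeated division:
314500 = 1*211079 + 103421
211079 = 2*103421 + 4237
103421 = 24*4237 + 1733
4237 = 2*1733 + 771
1733 = 2*771 + 191
771 = 4*191 + 7
191 = 27*7 + 2
7 = 3*2 + 1
2 = 2*1 + 0
gcd(314500, 211079) = 1.
Back-substituting:
1 = 7 − 3·2
1 = −3·191 + 82·7
1 = 82·771 − 331·191
1 = −331·1733 + 744·771
1 = 744·4237 − 1819·1733
1 = −1819·103421 + 44400·4237
1 = 44400·211079 − 90619·103421
1 = −90619·314500 + 135019·211079
So 1 = (-90619)·314500 + (135019)·211079.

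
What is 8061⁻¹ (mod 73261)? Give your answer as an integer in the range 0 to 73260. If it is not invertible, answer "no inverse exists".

Extended Euclidean algorithm:
73261 = 9*8061 + 712
8061 = 11*712 + 229
712 = 3*229 + 25
229 = 9*25 + 4
25 = 6*4 + 1
4 = 4*1 + 0
The gcd is 1. Working backward:
1 = 25 − 6·4
1 = −6·229 + 55·25
1 = 55·712 − 171·229
1 = −171·8061 + 1936·712
1 = 1936·73261 − 17595·8061
So 8061·(-17595) ≡ 1 (mod 73261), and -17595 ≡ 55666 (mod 73261).

55666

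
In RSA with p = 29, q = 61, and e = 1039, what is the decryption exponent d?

φ(n) = (p−1)(q−1) = 28·60 = 1680.
Need d with 1039·d ≡ 1 (mod 1680). Apply the extended Euclidean algorithm:
1680 = 1*1039 + 641
1039 = 1*641 + 398
641 = 1*398 + 243
398 = 1*243 + 155
243 = 1*155 + 88
155 = 1*88 + 67
88 = 1*67 + 21
67 = 3*21 + 4
21 = 5*4 + 1
4 = 4*1 + 0
Back-substitute:
1 = 21 − 5·4
1 = −5·67 + 16·21
1 = 16·88 − 21·67
1 = −21·155 + 37·88
1 = 37·243 − 58·155
1 = −58·398 + 95·243
1 = 95·641 − 153·398
1 = −153·1039 + 248·641
1 = 248·1680 − 401·1039
So 1039·(-401) ≡ 1 (mod 1680), hence d ≡ -401 ≡ 1279 (mod 1680).

1279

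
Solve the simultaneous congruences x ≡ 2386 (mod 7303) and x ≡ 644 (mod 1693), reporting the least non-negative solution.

Write x = 2386 + 7303·k. Then 7303·k ≡ 644 − 2386 ≡ 1644 (mod 1693).
Need 7303⁻¹ mod 1693. Extended Euclid on (1693, 531):
1693 = 3*531 + 100
531 = 5*100 + 31
100 = 3*31 + 7
31 = 4*7 + 3
7 = 2*3 + 1
3 = 3*1 + 0
Back-substitute:
1 = 7 − 2·3
1 = −2·31 + 9·7
1 = 9·100 − 29·31
1 = −29·531 + 154·100
1 = 154·1693 − 491·531
7303⁻¹ ≡ 1202 (mod 1693), so k ≡ 1202·1644 ≡ 357 (mod 1693).
x = 2386 + 7303·357 = 2609557.

2609557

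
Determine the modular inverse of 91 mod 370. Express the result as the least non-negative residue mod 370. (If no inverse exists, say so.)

61

Extended Euclidean algorithm:
370 = 4×91 + 6
91 = 15×6 + 1
6 = 6×1 + 0
Since gcd(91, 370) = 1, back-substitute to write 1 as a combination:
1 = 91 − 15·6
1 = −15·370 + 61·91
So 91·61 ≡ 1 (mod 370).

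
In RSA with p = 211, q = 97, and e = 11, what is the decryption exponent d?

7331

φ(n) = (p−1)(q−1) = 210·96 = 20160.
Need d with 11·d ≡ 1 (mod 20160). Apply the extended Euclidean algorithm:
20160 = 1832×11 + 8
11 = 1×8 + 3
8 = 2×3 + 2
3 = 1×2 + 1
2 = 2×1 + 0
Back-substitute:
1 = 3 − 2
1 = −8 + 3·3
1 = 3·11 − 4·8
1 = −4·20160 + 7331·11
So 11·7331 ≡ 1 (mod 20160), hence d = 7331.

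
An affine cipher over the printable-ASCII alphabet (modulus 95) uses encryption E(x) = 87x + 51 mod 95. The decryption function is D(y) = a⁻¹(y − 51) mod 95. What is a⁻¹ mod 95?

Apply the Euclidean algorithm to 95 and 87:
95 = 1·87 + 8
87 = 10·8 + 7
8 = 1·7 + 1
7 = 7·1 + 0
The gcd is 1. Working backward:
1 = 8 − 7
1 = −87 + 11·8
1 = 11·95 − 12·87
Hence 87⁻¹ ≡ -12 ≡ 83 (mod 95).

83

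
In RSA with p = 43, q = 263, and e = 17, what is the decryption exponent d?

φ(n) = (p−1)(q−1) = 42·262 = 11004.
Need d with 17·d ≡ 1 (mod 11004). Apply the extended Euclidean algorithm:
11004 = 647*17 + 5
17 = 3*5 + 2
5 = 2*2 + 1
2 = 2*1 + 0
Back-substitute:
1 = 5 − 2·2
1 = −2·17 + 7·5
1 = 7·11004 − 4531·17
So 17·(-4531) ≡ 1 (mod 11004), hence d ≡ -4531 ≡ 6473 (mod 11004).

6473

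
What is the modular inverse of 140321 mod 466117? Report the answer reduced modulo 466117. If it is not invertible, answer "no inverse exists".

Run Euclid on (466117, 140321):
466117 = 3×140321 + 45154
140321 = 3×45154 + 4859
45154 = 9×4859 + 1423
4859 = 3×1423 + 590
1423 = 2×590 + 243
590 = 2×243 + 104
243 = 2×104 + 35
104 = 2×35 + 34
35 = 1×34 + 1
34 = 34×1 + 0
Since gcd(140321, 466117) = 1, back-substitute to write 1 as a combination:
1 = 35 − 34
1 = −104 + 3·35
1 = 3·243 − 7·104
1 = −7·590 + 17·243
1 = 17·1423 − 41·590
1 = −41·4859 + 140·1423
1 = 140·45154 − 1301·4859
1 = −1301·140321 + 4043·45154
1 = 4043·466117 − 13430·140321
Thus 140321·(-13430) ≡ 1 (mod 466117); reducing, -13430 mod 466117 = 452687.

452687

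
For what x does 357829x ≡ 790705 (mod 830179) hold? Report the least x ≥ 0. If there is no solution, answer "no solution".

481119

First find gcd(357829, 830179):
830179 = 2*357829 + 114521
357829 = 3*114521 + 14266
114521 = 8*14266 + 393
14266 = 36*393 + 118
393 = 3*118 + 39
118 = 3*39 + 1
39 = 39*1 + 0
gcd = 1, so a unique solution mod 830179 exists.
Back-substitute for the Bézout coefficients:
1 = 118 − 3·39
1 = −3·393 + 10·118
1 = 10·14266 − 363·393
1 = −363·114521 + 2914·14266
1 = 2914·357829 − 9105·114521
1 = −9105·830179 + 21124·357829
So 357829·(21124) ≡ 1 (mod 830179), giving 357829⁻¹ ≡ 21124.
x ≡ 357829⁻¹·790705 ≡ 21124·790705 ≡ 481119 (mod 830179).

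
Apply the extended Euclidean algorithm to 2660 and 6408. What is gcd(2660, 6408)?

4

Euclidean algorithm:
6408 = 2*2660 + 1088
2660 = 2*1088 + 484
1088 = 2*484 + 120
484 = 4*120 + 4
120 = 30*4 + 0
gcd(2660, 6408) = 4.
Back-substituting:
4 = 484 − 4·120
4 = −4·1088 + 9·484
4 = 9·2660 − 22·1088
4 = −22·6408 + 53·2660
So 4 = (-22)·6408 + (53)·2660.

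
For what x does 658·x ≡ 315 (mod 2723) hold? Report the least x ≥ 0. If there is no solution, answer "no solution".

First find gcd(658, 2723):
2723 = 4*658 + 91
658 = 7*91 + 21
91 = 4*21 + 7
21 = 3*7 + 0
gcd = 7 and 7 | 315, so solutions exist. Divide through by 7: 94x ≡ 45 (mod 389).
Now find 94⁻¹ mod 389:
389 = 4×94 + 13
94 = 7×13 + 3
13 = 4×3 + 1
3 = 3×1 + 0
Back-substitute:
1 = 13 − 4·3
1 = −4·94 + 29·13
1 = 29·389 − 120·94
So 94·(-120) ≡ 1 (mod 389), i.e. 94⁻¹ ≡ 269.
Then x ≡ 269·45 ≡ 46 (mod 389); the smallest non-negative solution is x = 46.

46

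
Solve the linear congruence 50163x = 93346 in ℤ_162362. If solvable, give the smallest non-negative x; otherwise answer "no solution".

First find gcd(50163, 162362):
162362 = 3*50163 + 11873
50163 = 4*11873 + 2671
11873 = 4*2671 + 1189
2671 = 2*1189 + 293
1189 = 4*293 + 17
293 = 17*17 + 4
17 = 4*4 + 1
4 = 4*1 + 0
gcd = 1, so a unique solution mod 162362 exists.
Back-substitute for the Bézout coefficients:
1 = 17 − 4·4
1 = −4·293 + 69·17
1 = 69·1189 − 280·293
1 = −280·2671 + 629·1189
1 = 629·11873 − 2796·2671
1 = −2796·50163 + 11813·11873
1 = 11813·162362 − 38235·50163
So 50163·(-38235) ≡ 1 (mod 162362), giving 50163⁻¹ ≡ 124127.
x ≡ 50163⁻¹·93346 ≡ 124127·93346 ≡ 119536 (mod 162362).

119536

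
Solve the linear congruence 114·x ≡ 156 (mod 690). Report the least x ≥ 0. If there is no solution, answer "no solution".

First find gcd(114, 690):
690 = 6·114 + 6
114 = 19·6 + 0
gcd = 6 and 6 | 156, so solutions exist. Divide through by 6: 19x ≡ 26 (mod 115).
Now find 19⁻¹ mod 115:
115 = 6*19 + 1
19 = 19*1 + 0
Back-substitute:
1 = 115 − 6·19
So 19·(-6) ≡ 1 (mod 115), i.e. 19⁻¹ ≡ 109.
Then x ≡ 109·26 ≡ 74 (mod 115); the smallest non-negative solution is x = 74.

74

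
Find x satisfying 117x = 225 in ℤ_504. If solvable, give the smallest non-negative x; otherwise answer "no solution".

45

First find gcd(117, 504):
504 = 4·117 + 36
117 = 3·36 + 9
36 = 4·9 + 0
gcd = 9 and 9 | 225, so solutions exist. Divide through by 9: 13x ≡ 25 (mod 56).
Now find 13⁻¹ mod 56:
56 = 4·13 + 4
13 = 3·4 + 1
4 = 4·1 + 0
Back-substitute:
1 = 13 − 3·4
1 = −3·56 + 13·13
So 13⁻¹ ≡ 13 (mod 56).
Then x ≡ 13·25 ≡ 45 (mod 56); the smallest non-negative solution is x = 45.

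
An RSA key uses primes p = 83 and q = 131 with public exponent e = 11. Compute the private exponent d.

φ(n) = (p−1)(q−1) = 82·130 = 10660.
Need d with 11·d ≡ 1 (mod 10660). Apply the extended Euclidean algorithm:
10660 = 969*11 + 1
11 = 11*1 + 0
Back-substitute:
1 = 10660 − 969·11
So 11·(-969) ≡ 1 (mod 10660), hence d ≡ -969 ≡ 9691 (mod 10660).

9691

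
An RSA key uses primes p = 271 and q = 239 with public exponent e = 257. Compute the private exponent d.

19253

φ(n) = (p−1)(q−1) = 270·238 = 64260.
Need d with 257·d ≡ 1 (mod 64260). Apply the extended Euclidean algorithm:
64260 = 250*257 + 10
257 = 25*10 + 7
10 = 1*7 + 3
7 = 2*3 + 1
3 = 3*1 + 0
Back-substitute:
1 = 7 − 2·3
1 = −2·10 + 3·7
1 = 3·257 − 77·10
1 = −77·64260 + 19253·257
So 257·19253 ≡ 1 (mod 64260), hence d = 19253.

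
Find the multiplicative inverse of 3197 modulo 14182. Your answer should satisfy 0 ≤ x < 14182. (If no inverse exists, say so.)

4161

Run Euclid on (14182, 3197):
14182 = 4×3197 + 1394
3197 = 2×1394 + 409
1394 = 3×409 + 167
409 = 2×167 + 75
167 = 2×75 + 17
75 = 4×17 + 7
17 = 2×7 + 3
7 = 2×3 + 1
3 = 3×1 + 0
The gcd is 1. Working backward:
1 = 7 − 2·3
1 = −2·17 + 5·7
1 = 5·75 − 22·17
1 = −22·167 + 49·75
1 = 49·409 − 120·167
1 = −120·1394 + 409·409
1 = 409·3197 − 938·1394
1 = −938·14182 + 4161·3197
So 3197·4161 ≡ 1 (mod 14182).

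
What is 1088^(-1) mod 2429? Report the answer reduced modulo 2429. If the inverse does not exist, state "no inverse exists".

Apply the Euclidean algorithm to 2429 and 1088:
2429 = 2×1088 + 253
1088 = 4×253 + 76
253 = 3×76 + 25
76 = 3×25 + 1
25 = 25×1 + 0
Since gcd(1088, 2429) = 1, back-substitute to write 1 as a combination:
1 = 76 − 3·25
1 = −3·253 + 10·76
1 = 10·1088 − 43·253
1 = −43·2429 + 96·1088
So 1088·96 ≡ 1 (mod 2429).

96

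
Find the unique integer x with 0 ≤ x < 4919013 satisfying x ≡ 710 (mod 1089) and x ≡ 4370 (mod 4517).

Write x = 710 + 1089·k. Then 1089·k ≡ 4370 − 710 ≡ 3660 (mod 4517).
Need 1089⁻¹ mod 4517. Extended Euclid on (4517, 1089):
4517 = 4*1089 + 161
1089 = 6*161 + 123
161 = 1*123 + 38
123 = 3*38 + 9
38 = 4*9 + 2
9 = 4*2 + 1
2 = 2*1 + 0
Back-substitute:
1 = 9 − 4·2
1 = −4·38 + 17·9
1 = 17·123 − 55·38
1 = −55·161 + 72·123
1 = 72·1089 − 487·161
1 = −487·4517 + 2020·1089
1089⁻¹ ≡ 2020 (mod 4517), so k ≡ 2020·3660 ≡ 3388 (mod 4517).
x = 710 + 1089·3388 = 3690242.

3690242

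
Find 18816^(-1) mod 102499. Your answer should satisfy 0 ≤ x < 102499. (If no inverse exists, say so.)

Apply the Euclidean algorithm to 102499 and 18816:
102499 = 5×18816 + 8419
18816 = 2×8419 + 1978
8419 = 4×1978 + 507
1978 = 3×507 + 457
507 = 1×457 + 50
457 = 9×50 + 7
50 = 7×7 + 1
7 = 7×1 + 0
Since gcd(18816, 102499) = 1, back-substitute to write 1 as a combination:
1 = 50 − 7·7
1 = −7·457 + 64·50
1 = 64·507 − 71·457
1 = −71·1978 + 277·507
1 = 277·8419 − 1179·1978
1 = −1179·18816 + 2635·8419
1 = 2635·102499 − 14354·18816
Thus 18816·(-14354) ≡ 1 (mod 102499); reducing, -14354 mod 102499 = 88145.

88145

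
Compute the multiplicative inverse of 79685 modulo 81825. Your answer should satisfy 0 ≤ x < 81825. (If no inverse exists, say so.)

no inverse exists

Compute gcd(79685, 81825):
81825 = 1·79685 + 2140
79685 = 37·2140 + 505
2140 = 4·505 + 120
505 = 4·120 + 25
120 = 4·25 + 20
25 = 1·20 + 5
20 = 4·5 + 0
The gcd is 5, not 1, hence no inverse exists.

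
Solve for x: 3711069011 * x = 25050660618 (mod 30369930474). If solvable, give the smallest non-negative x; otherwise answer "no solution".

gcd(3711069011, 30369930474):
30369930474 = 8*3711069011 + 681378386
3711069011 = 5*681378386 + 304177081
681378386 = 2*304177081 + 73024224
304177081 = 4*73024224 + 12080185
73024224 = 6*12080185 + 543114
12080185 = 22*543114 + 131677
543114 = 4*131677 + 16406
131677 = 8*16406 + 429
16406 = 38*429 + 104
429 = 4*104 + 13
104 = 8*13 + 0
gcd = 13, but 13 ∤ 25050660618, so the congruence has no solution.

no solution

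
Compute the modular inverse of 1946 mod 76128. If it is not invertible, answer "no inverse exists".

no inverse exists

Euclidean algorithm on 76128, 1946:
76128 = 39×1946 + 234
1946 = 8×234 + 74
234 = 3×74 + 12
74 = 6×12 + 2
12 = 6×2 + 0
The gcd is 2, not 1, hence no inverse exists.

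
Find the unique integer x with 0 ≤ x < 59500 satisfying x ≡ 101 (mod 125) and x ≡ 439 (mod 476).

41851

Write x = 101 + 125·k. Then 125·k ≡ 439 − 101 ≡ 338 (mod 476).
Need 125⁻¹ mod 476. Extended Euclid on (476, 125):
476 = 3*125 + 101
125 = 1*101 + 24
101 = 4*24 + 5
24 = 4*5 + 4
5 = 1*4 + 1
4 = 4*1 + 0
Back-substitute:
1 = 5 − 4
1 = −24 + 5·5
1 = 5·101 − 21·24
1 = −21·125 + 26·101
1 = 26·476 − 99·125
125⁻¹ ≡ 377 (mod 476), so k ≡ 377·338 ≡ 334 (mod 476).
x = 101 + 125·334 = 41851.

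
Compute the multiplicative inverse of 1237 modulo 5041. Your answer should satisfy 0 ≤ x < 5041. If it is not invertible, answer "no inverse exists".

Run Euclid on (5041, 1237):
5041 = 4×1237 + 93
1237 = 13×93 + 28
93 = 3×28 + 9
28 = 3×9 + 1
9 = 9×1 + 0
Since gcd(1237, 5041) = 1, back-substitute to write 1 as a combination:
1 = 28 − 3·9
1 = −3·93 + 10·28
1 = 10·1237 − 133·93
1 = −133·5041 + 542·1237
So 1237·542 ≡ 1 (mod 5041).

542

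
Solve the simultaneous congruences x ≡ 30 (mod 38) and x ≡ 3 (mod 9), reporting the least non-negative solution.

Write x = 30 + 38·k. Then 38·k ≡ 3 − 30 ≡ 0 (mod 9).
Need 38⁻¹ mod 9. Extended Euclid on (9, 2):
9 = 4·2 + 1
2 = 2·1 + 0
Back-substitute:
1 = 9 − 4·2
38⁻¹ ≡ 5 (mod 9), so k ≡ 5·0 ≡ 0 (mod 9).
x = 30 + 38·0 = 30.

30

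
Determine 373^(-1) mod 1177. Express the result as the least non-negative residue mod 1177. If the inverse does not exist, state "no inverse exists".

Run Euclid on (1177, 373):
1177 = 3×373 + 58
373 = 6×58 + 25
58 = 2×25 + 8
25 = 3×8 + 1
8 = 8×1 + 0
gcd = 1, so the inverse exists. Back-substitute:
1 = 25 − 3·8
1 = −3·58 + 7·25
1 = 7·373 − 45·58
1 = −45·1177 + 142·373
So 373·142 ≡ 1 (mod 1177).

142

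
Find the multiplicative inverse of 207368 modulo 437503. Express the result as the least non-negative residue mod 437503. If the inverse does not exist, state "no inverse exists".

Extended Euclidean algorithm:
437503 = 2×207368 + 22767
207368 = 9×22767 + 2465
22767 = 9×2465 + 582
2465 = 4×582 + 137
582 = 4×137 + 34
137 = 4×34 + 1
34 = 34×1 + 0
The gcd is 1. Working backward:
1 = 137 − 4·34
1 = −4·582 + 17·137
1 = 17·2465 − 72·582
1 = −72·22767 + 665·2465
1 = 665·207368 − 6057·22767
1 = −6057·437503 + 12779·207368
So 207368·12779 ≡ 1 (mod 437503).

12779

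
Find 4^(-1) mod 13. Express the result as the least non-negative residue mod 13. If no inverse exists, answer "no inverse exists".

10

Extended Euclidean algorithm:
13 = 3·4 + 1
4 = 4·1 + 0
The gcd is 1. Working backward:
1 = 13 − 3·4
So 4·(-3) ≡ 1 (mod 13), and -3 ≡ 10 (mod 13).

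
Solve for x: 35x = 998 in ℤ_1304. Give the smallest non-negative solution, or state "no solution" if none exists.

First find gcd(35, 1304):
1304 = 37·35 + 9
35 = 3·9 + 8
9 = 1·8 + 1
8 = 8·1 + 0
gcd = 1, so a unique solution mod 1304 exists.
Back-substitute for the Bézout coefficients:
1 = 9 − 8
1 = −35 + 4·9
1 = 4·1304 − 149·35
So 35·(-149) ≡ 1 (mod 1304), giving 35⁻¹ ≡ 1155.
x ≡ 35⁻¹·998 ≡ 1155·998 ≡ 1258 (mod 1304).

1258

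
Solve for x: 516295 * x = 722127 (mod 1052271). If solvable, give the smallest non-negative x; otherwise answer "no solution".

First find gcd(516295, 1052271):
1052271 = 2·516295 + 19681
516295 = 26·19681 + 4589
19681 = 4·4589 + 1325
4589 = 3·1325 + 614
1325 = 2·614 + 97
614 = 6·97 + 32
97 = 3·32 + 1
32 = 32·1 + 0
gcd = 1, so a unique solution mod 1052271 exists.
Back-substitute for the Bézout coefficients:
1 = 97 − 3·32
1 = −3·614 + 19·97
1 = 19·1325 − 41·614
1 = −41·4589 + 142·1325
1 = 142·19681 − 609·4589
1 = −609·516295 + 15976·19681
1 = 15976·1052271 − 32561·516295
So 516295·(-32561) ≡ 1 (mod 1052271), giving 516295⁻¹ ≡ 1019710.
x ≡ 516295⁻¹·722127 ≡ 1019710·722127 ≡ 870519 (mod 1052271).

870519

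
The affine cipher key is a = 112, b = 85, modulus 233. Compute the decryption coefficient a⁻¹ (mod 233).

181

Extended Euclidean algorithm:
233 = 2·112 + 9
112 = 12·9 + 4
9 = 2·4 + 1
4 = 4·1 + 0
The gcd is 1. Working backward:
1 = 9 − 2·4
1 = −2·112 + 25·9
1 = 25·233 − 52·112
So 112·(-52) ≡ 1 (mod 233), and -52 ≡ 181 (mod 233).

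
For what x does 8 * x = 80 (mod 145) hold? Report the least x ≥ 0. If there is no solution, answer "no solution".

First find gcd(8, 145):
145 = 18×8 + 1
8 = 8×1 + 0
gcd = 1, so a unique solution mod 145 exists.
Back-substitute for the Bézout coefficients:
1 = 145 − 18·8
So 8·(-18) ≡ 1 (mod 145), giving 8⁻¹ ≡ 127.
x ≡ 8⁻¹·80 ≡ 127·80 ≡ 10 (mod 145).

10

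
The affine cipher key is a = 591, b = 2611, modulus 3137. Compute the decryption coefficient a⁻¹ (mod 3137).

gcd(3137, 591) by repeated division:
3137 = 5*591 + 182
591 = 3*182 + 45
182 = 4*45 + 2
45 = 22*2 + 1
2 = 2*1 + 0
gcd = 1, so the inverse exists. Back-substitute:
1 = 45 − 22·2
1 = −22·182 + 89·45
1 = 89·591 − 289·182
1 = −289·3137 + 1534·591
So 591·1534 ≡ 1 (mod 3137).

1534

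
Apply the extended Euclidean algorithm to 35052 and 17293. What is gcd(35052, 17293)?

Repeated division:
35052 = 2*17293 + 466
17293 = 37*466 + 51
466 = 9*51 + 7
51 = 7*7 + 2
7 = 3*2 + 1
2 = 2*1 + 0
gcd(35052, 17293) = 1.
Back-substituting:
1 = 7 − 3·2
1 = −3·51 + 22·7
1 = 22·466 − 201·51
1 = −201·17293 + 7459·466
1 = 7459·35052 − 15119·17293
So 1 = (7459)·35052 + (-15119)·17293.

1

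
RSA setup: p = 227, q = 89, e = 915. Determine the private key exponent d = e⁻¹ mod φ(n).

φ(n) = (p−1)(q−1) = 226·88 = 19888.
Need d with 915·d ≡ 1 (mod 19888). Apply the extended Euclidean algorithm:
19888 = 21*915 + 673
915 = 1*673 + 242
673 = 2*242 + 189
242 = 1*189 + 53
189 = 3*53 + 30
53 = 1*30 + 23
30 = 1*23 + 7
23 = 3*7 + 2
7 = 3*2 + 1
2 = 2*1 + 0
Back-substitute:
1 = 7 − 3·2
1 = −3·23 + 10·7
1 = 10·30 − 13·23
1 = −13·53 + 23·30
1 = 23·189 − 82·53
1 = −82·242 + 105·189
1 = 105·673 − 292·242
1 = −292·915 + 397·673
1 = 397·19888 − 8629·915
So 915·(-8629) ≡ 1 (mod 19888), hence d ≡ -8629 ≡ 11259 (mod 19888).

11259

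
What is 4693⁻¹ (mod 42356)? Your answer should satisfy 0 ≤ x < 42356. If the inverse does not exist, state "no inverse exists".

36661

Apply the Euclidean algorithm to 42356 and 4693:
42356 = 9*4693 + 119
4693 = 39*119 + 52
119 = 2*52 + 15
52 = 3*15 + 7
15 = 2*7 + 1
7 = 7*1 + 0
Since gcd(4693, 42356) = 1, back-substitute to write 1 as a combination:
1 = 15 − 2·7
1 = −2·52 + 7·15
1 = 7·119 − 16·52
1 = −16·4693 + 631·119
1 = 631·42356 − 5695·4693
Thus 4693·(-5695) ≡ 1 (mod 42356); reducing, -5695 mod 42356 = 36661.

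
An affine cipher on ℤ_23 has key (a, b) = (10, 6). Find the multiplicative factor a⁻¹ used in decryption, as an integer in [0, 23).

gcd(23, 10) by repeated division:
23 = 2×10 + 3
10 = 3×3 + 1
3 = 3×1 + 0
The gcd is 1. Working backward:
1 = 10 − 3·3
1 = −3·23 + 7·10
So 10·7 ≡ 1 (mod 23).

7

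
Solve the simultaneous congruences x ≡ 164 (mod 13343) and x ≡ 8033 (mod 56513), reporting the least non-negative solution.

Write x = 164 + 13343·k. Then 13343·k ≡ 8033 − 164 ≡ 7869 (mod 56513).
Need 13343⁻¹ mod 56513. Extended Euclid on (56513, 13343):
56513 = 4·13343 + 3141
13343 = 4·3141 + 779
3141 = 4·779 + 25
779 = 31·25 + 4
25 = 6·4 + 1
4 = 4·1 + 0
Back-substitute:
1 = 25 − 6·4
1 = −6·779 + 187·25
1 = 187·3141 − 754·779
1 = −754·13343 + 3203·3141
1 = 3203·56513 − 13566·13343
13343⁻¹ ≡ 42947 (mod 56513), so k ≡ 42947·7869 ≡ 2203 (mod 56513).
x = 164 + 13343·2203 = 29394793.

29394793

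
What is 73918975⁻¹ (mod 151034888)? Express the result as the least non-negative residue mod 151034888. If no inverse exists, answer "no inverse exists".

Apply the Euclidean algorithm to 151034888 and 73918975:
151034888 = 2*73918975 + 3196938
73918975 = 23*3196938 + 389401
3196938 = 8*389401 + 81730
389401 = 4*81730 + 62481
81730 = 1*62481 + 19249
62481 = 3*19249 + 4734
19249 = 4*4734 + 313
4734 = 15*313 + 39
313 = 8*39 + 1
39 = 39*1 + 0
gcd = 1, so the inverse exists. Back-substitute:
1 = 313 − 8·39
1 = −8·4734 + 121·313
1 = 121·19249 − 492·4734
1 = −492·62481 + 1597·19249
1 = 1597·81730 − 2089·62481
1 = −2089·389401 + 9953·81730
1 = 9953·3196938 − 81713·389401
1 = −81713·73918975 + 1889352·3196938
1 = 1889352·151034888 − 3860417·73918975
So 73918975·(-3860417) ≡ 1 (mod 151034888), and -3860417 ≡ 147174471 (mod 151034888).

147174471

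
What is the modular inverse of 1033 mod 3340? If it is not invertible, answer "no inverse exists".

Apply the Euclidean algorithm to 3340 and 1033:
3340 = 3×1033 + 241
1033 = 4×241 + 69
241 = 3×69 + 34
69 = 2×34 + 1
34 = 34×1 + 0
gcd = 1, so the inverse exists. Back-substitute:
1 = 69 − 2·34
1 = −2·241 + 7·69
1 = 7·1033 − 30·241
1 = −30·3340 + 97·1033
So 1033·97 ≡ 1 (mod 3340).

97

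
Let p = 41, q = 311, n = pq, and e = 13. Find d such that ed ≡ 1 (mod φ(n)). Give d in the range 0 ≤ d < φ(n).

6677

φ(n) = (p−1)(q−1) = 40·310 = 12400.
Need d with 13·d ≡ 1 (mod 12400). Apply the extended Euclidean algorithm:
12400 = 953*13 + 11
13 = 1*11 + 2
11 = 5*2 + 1
2 = 2*1 + 0
Back-substitute:
1 = 11 − 5·2
1 = −5·13 + 6·11
1 = 6·12400 − 5723·13
So 13·(-5723) ≡ 1 (mod 12400), hence d ≡ -5723 ≡ 6677 (mod 12400).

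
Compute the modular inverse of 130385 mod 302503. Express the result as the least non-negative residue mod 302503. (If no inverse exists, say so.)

Apply the Euclidean algorithm to 302503 and 130385:
302503 = 2*130385 + 41733
130385 = 3*41733 + 5186
41733 = 8*5186 + 245
5186 = 21*245 + 41
245 = 5*41 + 40
41 = 1*40 + 1
40 = 40*1 + 0
The gcd is 1. Working backward:
1 = 41 − 40
1 = −245 + 6·41
1 = 6·5186 − 127·245
1 = −127·41733 + 1022·5186
1 = 1022·130385 − 3193·41733
1 = −3193·302503 + 7408·130385
So 130385·7408 ≡ 1 (mod 302503).

7408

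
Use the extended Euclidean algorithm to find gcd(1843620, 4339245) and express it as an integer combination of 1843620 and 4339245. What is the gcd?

15

Apply Euclid's algorithm to 4339245 and 1843620:
4339245 = 2*1843620 + 652005
1843620 = 2*652005 + 539610
652005 = 1*539610 + 112395
539610 = 4*112395 + 90030
112395 = 1*90030 + 22365
90030 = 4*22365 + 570
22365 = 39*570 + 135
570 = 4*135 + 30
135 = 4*30 + 15
30 = 2*15 + 0
gcd(1843620, 4339245) = 15.
Express as a combination:
15 = 135 − 4·30
15 = −4·570 + 17·135
15 = 17·22365 − 667·570
15 = −667·90030 + 2685·22365
15 = 2685·112395 − 3352·90030
15 = −3352·539610 + 16093·112395
15 = 16093·652005 − 19445·539610
15 = −19445·1843620 + 54983·652005
15 = 54983·4339245 − 129411·1843620
So 15 = (54983)·4339245 + (-129411)·1843620.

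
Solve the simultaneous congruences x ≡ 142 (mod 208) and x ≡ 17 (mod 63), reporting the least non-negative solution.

2222

Write x = 142 + 208·k. Then 208·k ≡ 17 − 142 ≡ 1 (mod 63).
Need 208⁻¹ mod 63. Extended Euclid on (63, 19):
63 = 3×19 + 6
19 = 3×6 + 1
6 = 6×1 + 0
Back-substitute:
1 = 19 − 3·6
1 = −3·63 + 10·19
208⁻¹ ≡ 10 (mod 63), so k ≡ 10·1 ≡ 10 (mod 63).
x = 142 + 208·10 = 2222.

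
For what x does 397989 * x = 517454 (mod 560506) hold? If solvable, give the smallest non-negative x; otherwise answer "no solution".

First find gcd(397989, 560506):
560506 = 1*397989 + 162517
397989 = 2*162517 + 72955
162517 = 2*72955 + 16607
72955 = 4*16607 + 6527
16607 = 2*6527 + 3553
6527 = 1*3553 + 2974
3553 = 1*2974 + 579
2974 = 5*579 + 79
579 = 7*79 + 26
79 = 3*26 + 1
26 = 26*1 + 0
gcd = 1, so a unique solution mod 560506 exists.
Back-substitute for the Bézout coefficients:
1 = 79 − 3·26
1 = −3·579 + 22·79
1 = 22·2974 − 113·579
1 = −113·3553 + 135·2974
1 = 135·6527 − 248·3553
1 = −248·16607 + 631·6527
1 = 631·72955 − 2772·16607
1 = −2772·162517 + 6175·72955
1 = 6175·397989 − 15122·162517
1 = −15122·560506 + 21297·397989
So 397989·(21297) ≡ 1 (mod 560506), giving 397989⁻¹ ≡ 21297.
x ≡ 397989⁻¹·517454 ≡ 21297·517454 ≡ 109372 (mod 560506).

109372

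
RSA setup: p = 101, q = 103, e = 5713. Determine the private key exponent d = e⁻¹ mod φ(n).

φ(n) = (p−1)(q−1) = 100·102 = 10200.
Need d with 5713·d ≡ 1 (mod 10200). Apply the extended Euclidean algorithm:
10200 = 1×5713 + 4487
5713 = 1×4487 + 1226
4487 = 3×1226 + 809
1226 = 1×809 + 417
809 = 1×417 + 392
417 = 1×392 + 25
392 = 15×25 + 17
25 = 1×17 + 8
17 = 2×8 + 1
8 = 8×1 + 0
Back-substitute:
1 = 17 − 2·8
1 = −2·25 + 3·17
1 = 3·392 − 47·25
1 = −47·417 + 50·392
1 = 50·809 − 97·417
1 = −97·1226 + 147·809
1 = 147·4487 − 538·1226
1 = −538·5713 + 685·4487
1 = 685·10200 − 1223·5713
So 5713·(-1223) ≡ 1 (mod 10200), hence d ≡ -1223 ≡ 8977 (mod 10200).

8977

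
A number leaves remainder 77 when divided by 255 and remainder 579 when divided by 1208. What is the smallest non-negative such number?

Write x = 77 + 255·k. Then 255·k ≡ 579 − 77 ≡ 502 (mod 1208).
Need 255⁻¹ mod 1208. Extended Euclid on (1208, 255):
1208 = 4·255 + 188
255 = 1·188 + 67
188 = 2·67 + 54
67 = 1·54 + 13
54 = 4·13 + 2
13 = 6·2 + 1
2 = 2·1 + 0
Back-substitute:
1 = 13 − 6·2
1 = −6·54 + 25·13
1 = 25·67 − 31·54
1 = −31·188 + 87·67
1 = 87·255 − 118·188
1 = −118·1208 + 559·255
255⁻¹ ≡ 559 (mod 1208), so k ≡ 559·502 ≡ 362 (mod 1208).
x = 77 + 255·362 = 92387.

92387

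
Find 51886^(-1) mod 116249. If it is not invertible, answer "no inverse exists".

Run Euclid on (116249, 51886):
116249 = 2*51886 + 12477
51886 = 4*12477 + 1978
12477 = 6*1978 + 609
1978 = 3*609 + 151
609 = 4*151 + 5
151 = 30*5 + 1
5 = 5*1 + 0
gcd = 1, so the inverse exists. Back-substitute:
1 = 151 − 30·5
1 = −30·609 + 121·151
1 = 121·1978 − 393·609
1 = −393·12477 + 2479·1978
1 = 2479·51886 − 10309·12477
1 = −10309·116249 + 23097·51886
So 51886·23097 ≡ 1 (mod 116249).

23097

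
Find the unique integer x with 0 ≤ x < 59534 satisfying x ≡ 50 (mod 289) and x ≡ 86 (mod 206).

17390

Write x = 50 + 289·k. Then 289·k ≡ 86 − 50 ≡ 36 (mod 206).
Need 289⁻¹ mod 206. Extended Euclid on (206, 83):
206 = 2*83 + 40
83 = 2*40 + 3
40 = 13*3 + 1
3 = 3*1 + 0
Back-substitute:
1 = 40 − 13·3
1 = −13·83 + 27·40
1 = 27·206 − 67·83
289⁻¹ ≡ 139 (mod 206), so k ≡ 139·36 ≡ 60 (mod 206).
x = 50 + 289·60 = 17390.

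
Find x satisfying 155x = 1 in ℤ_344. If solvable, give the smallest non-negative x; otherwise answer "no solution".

91

First find gcd(155, 344):
344 = 2×155 + 34
155 = 4×34 + 19
34 = 1×19 + 15
19 = 1×15 + 4
15 = 3×4 + 3
4 = 1×3 + 1
3 = 3×1 + 0
gcd = 1, so a unique solution mod 344 exists.
Back-substitute for the Bézout coefficients:
1 = 4 − 3
1 = −15 + 4·4
1 = 4·19 − 5·15
1 = −5·34 + 9·19
1 = 9·155 − 41·34
1 = −41·344 + 91·155
So 155·(91) ≡ 1 (mod 344), giving 155⁻¹ ≡ 91.
x ≡ 155⁻¹·1 ≡ 91·1 ≡ 91 (mod 344).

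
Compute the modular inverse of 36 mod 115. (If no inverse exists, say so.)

16

gcd(115, 36) by repeated division:
115 = 3×36 + 7
36 = 5×7 + 1
7 = 7×1 + 0
Since gcd(36, 115) = 1, back-substitute to write 1 as a combination:
1 = 36 − 5·7
1 = −5·115 + 16·36
So 36·16 ≡ 1 (mod 115).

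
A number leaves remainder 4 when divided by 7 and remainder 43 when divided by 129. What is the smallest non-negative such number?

Write x = 4 + 7·k. Then 7·k ≡ 43 − 4 ≡ 39 (mod 129).
Need 7⁻¹ mod 129. Extended Euclid on (129, 7):
129 = 18*7 + 3
7 = 2*3 + 1
3 = 3*1 + 0
Back-substitute:
1 = 7 − 2·3
1 = −2·129 + 37·7
7⁻¹ ≡ 37 (mod 129), so k ≡ 37·39 ≡ 24 (mod 129).
x = 4 + 7·24 = 172.

172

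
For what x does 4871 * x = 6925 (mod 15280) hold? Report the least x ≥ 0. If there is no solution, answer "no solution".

First find gcd(4871, 15280):
15280 = 3×4871 + 667
4871 = 7×667 + 202
667 = 3×202 + 61
202 = 3×61 + 19
61 = 3×19 + 4
19 = 4×4 + 3
4 = 1×3 + 1
3 = 3×1 + 0
gcd = 1, so a unique solution mod 15280 exists.
Back-substitute for the Bézout coefficients:
1 = 4 − 3
1 = −19 + 5·4
1 = 5·61 − 16·19
1 = −16·202 + 53·61
1 = 53·667 − 175·202
1 = −175·4871 + 1278·667
1 = 1278·15280 − 4009·4871
So 4871·(-4009) ≡ 1 (mod 15280), giving 4871⁻¹ ≡ 11271.
x ≡ 4871⁻¹·6925 ≡ 11271·6925 ≡ 1435 (mod 15280).

1435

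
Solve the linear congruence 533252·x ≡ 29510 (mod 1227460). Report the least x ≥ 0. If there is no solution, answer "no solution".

gcd(533252, 1227460):
1227460 = 2·533252 + 160956
533252 = 3·160956 + 50384
160956 = 3·50384 + 9804
50384 = 5·9804 + 1364
9804 = 7·1364 + 256
1364 = 5·256 + 84
256 = 3·84 + 4
84 = 21·4 + 0
gcd = 4, but 4 ∤ 29510, so the congruence has no solution.

no solution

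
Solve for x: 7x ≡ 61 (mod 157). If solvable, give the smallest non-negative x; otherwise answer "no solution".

First find gcd(7, 157):
157 = 22·7 + 3
7 = 2·3 + 1
3 = 3·1 + 0
gcd = 1, so a unique solution mod 157 exists.
Back-substitute for the Bézout coefficients:
1 = 7 − 2·3
1 = −2·157 + 45·7
So 7·(45) ≡ 1 (mod 157), giving 7⁻¹ ≡ 45.
x ≡ 7⁻¹·61 ≡ 45·61 ≡ 76 (mod 157).

76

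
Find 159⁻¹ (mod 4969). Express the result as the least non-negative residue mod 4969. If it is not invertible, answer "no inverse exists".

4844

Extended Euclidean algorithm:
4969 = 31×159 + 40
159 = 3×40 + 39
40 = 1×39 + 1
39 = 39×1 + 0
Since gcd(159, 4969) = 1, back-substitute to write 1 as a combination:
1 = 40 − 39
1 = −159 + 4·40
1 = 4·4969 − 125·159
So 159·(-125) ≡ 1 (mod 4969), and -125 ≡ 4844 (mod 4969).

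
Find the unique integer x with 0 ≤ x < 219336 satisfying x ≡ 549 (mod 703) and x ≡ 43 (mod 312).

Write x = 549 + 703·k. Then 703·k ≡ 43 − 549 ≡ 118 (mod 312).
Need 703⁻¹ mod 312. Extended Euclid on (312, 79):
312 = 3·79 + 75
79 = 1·75 + 4
75 = 18·4 + 3
4 = 1·3 + 1
3 = 3·1 + 0
Back-substitute:
1 = 4 − 3
1 = −75 + 19·4
1 = 19·79 − 20·75
1 = −20·312 + 79·79
703⁻¹ ≡ 79 (mod 312), so k ≡ 79·118 ≡ 274 (mod 312).
x = 549 + 703·274 = 193171.

193171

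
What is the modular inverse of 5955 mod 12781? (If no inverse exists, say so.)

1350

Apply the Euclidean algorithm to 12781 and 5955:
12781 = 2*5955 + 871
5955 = 6*871 + 729
871 = 1*729 + 142
729 = 5*142 + 19
142 = 7*19 + 9
19 = 2*9 + 1
9 = 9*1 + 0
gcd = 1, so the inverse exists. Back-substitute:
1 = 19 − 2·9
1 = −2·142 + 15·19
1 = 15·729 − 77·142
1 = −77·871 + 92·729
1 = 92·5955 − 629·871
1 = −629·12781 + 1350·5955
So 5955·1350 ≡ 1 (mod 12781).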